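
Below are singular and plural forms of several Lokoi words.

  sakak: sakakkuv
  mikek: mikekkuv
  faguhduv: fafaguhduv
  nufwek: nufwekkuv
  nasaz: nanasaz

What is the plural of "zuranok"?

sakak and nasaz both have last vowel 'a' yet inflect differently (sakakkuv, nanasaz), so the last vowel is not what conditions the rule; the final letter is.
"zuranok" ends in -k. The stems ending in -k (nufwek → nufwekkuv, mikek → mikekkuv, sakak → sakakkuv) double the final consonant and add -uv.
So zuranok → zuranokkuv.

zuranokkuv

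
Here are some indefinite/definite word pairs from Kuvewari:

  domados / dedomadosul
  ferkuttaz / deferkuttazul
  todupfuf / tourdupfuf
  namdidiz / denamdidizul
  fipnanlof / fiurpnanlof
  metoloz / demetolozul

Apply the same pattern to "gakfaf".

gaurkfaf

"gakfaf" ends in -f. The stems ending in -f (fipnanlof → fiurpnanlof, todupfuf → tourdupfuf) insert -ur- after the first vowel.
So gakfaf → gaurkfaf.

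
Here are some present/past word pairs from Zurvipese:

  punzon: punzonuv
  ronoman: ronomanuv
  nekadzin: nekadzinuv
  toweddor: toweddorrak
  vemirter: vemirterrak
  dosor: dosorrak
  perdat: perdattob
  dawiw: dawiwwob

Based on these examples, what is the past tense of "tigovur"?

punzon and toweddor both have last vowel 'o' yet inflect differently (punzonuv, toweddorrak), so the last vowel is not what conditions the rule; the final letter is.
"tigovur" ends in -r. The stems ending in -r (toweddor → toweddorrak, vemirter → vemirterrak, dosor → dosorrak) double the final consonant and add -ak.
So tigovur → tigovurrak.

tigovurrak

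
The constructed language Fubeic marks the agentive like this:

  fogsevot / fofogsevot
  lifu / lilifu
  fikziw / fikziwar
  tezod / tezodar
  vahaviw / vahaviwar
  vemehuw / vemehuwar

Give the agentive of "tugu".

fogsevot and tezod both have last vowel 'o' yet inflect differently (fofogsevot, tezodar), so the last vowel is not what conditions the rule; the final letter is.
"tugu" ends in -u. The one such stem in the data (lifu → lilifu) repeats the first consonant+vowel as a prefix (as does fogsevot), so the same rule applies.
So tugu → tutugu.

tutugu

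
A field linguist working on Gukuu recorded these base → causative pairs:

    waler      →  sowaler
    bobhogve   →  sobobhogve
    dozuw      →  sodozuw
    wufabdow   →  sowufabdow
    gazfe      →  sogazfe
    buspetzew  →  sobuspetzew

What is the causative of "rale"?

Every pair shown (waler → sowaler, bobhogve → sobobhogve, dozuw → sodozuw, …) follows the same rule: add the prefix so-.
So rale → sorale.

sorale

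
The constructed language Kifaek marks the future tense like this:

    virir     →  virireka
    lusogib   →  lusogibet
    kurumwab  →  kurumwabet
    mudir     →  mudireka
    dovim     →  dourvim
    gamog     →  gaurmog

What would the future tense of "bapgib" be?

lusogib and virir both have last vowel 'i' yet inflect differently (lusogibet, virireka), so the last vowel is not what conditions the rule; the final letter is.
"bapgib" ends in -b. The stems ending in -b (lusogib → lusogibet, kurumwab → kurumwabet) add -et.
The other patterns: stems ending in -r add -eka; stems ending in -g or -m insert -ur- after the first vowel.
So bapgib → bapgibet.

bapgibet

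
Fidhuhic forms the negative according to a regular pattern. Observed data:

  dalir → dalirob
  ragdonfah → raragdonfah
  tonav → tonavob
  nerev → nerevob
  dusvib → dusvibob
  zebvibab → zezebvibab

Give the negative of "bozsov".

bozsovob

"bozsov" has 2 vowels. The stems with 2 vowels (nerev → nerevob, dusvib → dusvibob, dalir → dalirob) add -ob.
So bozsov → bozsovob.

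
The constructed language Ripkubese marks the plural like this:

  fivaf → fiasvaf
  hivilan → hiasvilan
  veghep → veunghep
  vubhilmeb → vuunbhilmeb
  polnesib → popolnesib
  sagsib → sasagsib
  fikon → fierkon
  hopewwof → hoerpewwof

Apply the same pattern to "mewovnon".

meerwovnon

vubhilmeb and polnesib both end in -b yet inflect differently (vuunbhilmeb, popolnesib), so the final letter is not what conditions the rule; the last vowel is.
"mewovnon" has last vowel 'o'. The stems whose last vowel is 'o' (fikon → fierkon, hopewwof → hoerpewwof) insert -er- after the first vowel.
The other patterns: stems whose last vowel is 'a' insert -as- after the first vowel; stems whose last vowel is 'e' insert -un- after the first vowel; stems whose last vowel is 'i' repeat the first consonant+vowel as a prefix.
So mewovnon → meerwovnon.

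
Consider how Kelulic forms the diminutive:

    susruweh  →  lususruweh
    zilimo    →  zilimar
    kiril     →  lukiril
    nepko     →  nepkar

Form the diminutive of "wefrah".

zilimo and susruweh both have 3 vowels yet inflect differently (zilimar, lususruweh), so the number of vowels is not what conditions the rule; whether the stem ends in a vowel or a consonant is.
"wefrah" ends in a consonant. The stems ending in a consonant (susruweh → lususruweh, kiril → lukiril) add the prefix lu-.
The other pattern: stems ending in a vowel drop the final letter and add -ar.
So wefrah → luwefrah.

luwefrah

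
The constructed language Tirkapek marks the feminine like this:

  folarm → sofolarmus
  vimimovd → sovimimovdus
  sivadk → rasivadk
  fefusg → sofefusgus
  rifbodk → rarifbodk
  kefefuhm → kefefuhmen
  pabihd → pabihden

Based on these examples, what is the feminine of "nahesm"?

pabihd and vimimovd both end in -d yet inflect differently (pabihden, sovimimovdus), so the final letter is not what conditions the rule; the second-to-last letter is.
"nahesm" has second-to-last letter 's'. The one such stem in the data (fefusg → sofefusgus) adds so- … -us around the stem, so the same rule applies.
The other patterns: stems whose second-to-last letter is 'd' add the prefix ra-; stems whose second-to-last letter is 'h' add -en.
So nahesm → sonahesmus.

sonahesmus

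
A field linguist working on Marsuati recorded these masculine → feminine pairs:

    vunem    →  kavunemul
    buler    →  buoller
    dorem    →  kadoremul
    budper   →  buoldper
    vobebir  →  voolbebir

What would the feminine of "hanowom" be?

kahanowomul

"hanowom" ends in -m. The stems ending in -m (dorem → kadoremul, vunem → kavunemul) add ka- … -ul around the stem.
The other pattern: stems ending in -r insert -ol- after the first vowel.
So hanowom → kahanowomul.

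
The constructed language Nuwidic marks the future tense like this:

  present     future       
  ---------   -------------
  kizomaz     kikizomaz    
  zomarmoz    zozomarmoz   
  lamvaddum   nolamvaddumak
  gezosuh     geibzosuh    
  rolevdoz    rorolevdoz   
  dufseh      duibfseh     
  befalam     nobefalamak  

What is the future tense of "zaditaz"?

"zaditaz" ends in -z. The stems ending in -z (kizomaz → kikizomaz, rolevdoz → rorolevdoz, zomarmoz → zozomarmoz) repeat the first consonant+vowel as a prefix.
So zaditaz → zazaditaz.

zazaditaz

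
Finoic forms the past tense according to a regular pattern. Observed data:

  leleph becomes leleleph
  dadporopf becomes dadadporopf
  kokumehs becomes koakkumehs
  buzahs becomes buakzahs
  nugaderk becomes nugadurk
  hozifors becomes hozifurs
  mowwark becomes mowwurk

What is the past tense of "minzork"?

minzurk

kokumehs and hozifors both end in -s yet inflect differently (koakkumehs, hozifurs), so the final letter is not what conditions the rule; the second-to-last letter is.
"minzork" has second-to-last letter 'r'. The stems whose second-to-last letter is 'r' (nugaderk → nugadurk, hozifors → hozifurs, mowwark → mowwurk) change the last vowel to 'u'.
So minzork → minzurk.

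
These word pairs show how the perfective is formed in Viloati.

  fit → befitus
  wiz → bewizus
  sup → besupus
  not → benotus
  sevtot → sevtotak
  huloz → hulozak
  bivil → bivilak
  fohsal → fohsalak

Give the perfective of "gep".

begepus

fit and sevtot both end in -t yet inflect differently (befitus, sevtotak), so the final letter is not what conditions the rule; the number of vowels is.
"gep" has 1 vowel. The stems with 1 vowel (fit → befitus, wiz → bewizus, sup → besupus) add be- … -us around the stem.
The other pattern: stems with 2 vowels add -ak.
So gep → begepus.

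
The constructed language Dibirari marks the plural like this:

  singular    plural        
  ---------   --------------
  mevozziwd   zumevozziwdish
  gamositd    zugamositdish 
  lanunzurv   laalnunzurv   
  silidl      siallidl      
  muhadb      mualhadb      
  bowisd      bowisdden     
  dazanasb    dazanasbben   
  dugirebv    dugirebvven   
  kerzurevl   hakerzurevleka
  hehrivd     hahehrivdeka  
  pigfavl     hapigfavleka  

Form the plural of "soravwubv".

soravwubvven

mevozziwd and bowisd both end in -d yet inflect differently (zumevozziwdish, bowisdden), so the final letter is not what conditions the rule; the second-to-last letter is.
"soravwubv" has second-to-last letter 'b'. The one such stem in the data (dugirebv → dugirebvven) doubles the final consonant and adds -en (as do bowisd, dazanasb), so the same rule applies.
So soravwubv → soravwubvven.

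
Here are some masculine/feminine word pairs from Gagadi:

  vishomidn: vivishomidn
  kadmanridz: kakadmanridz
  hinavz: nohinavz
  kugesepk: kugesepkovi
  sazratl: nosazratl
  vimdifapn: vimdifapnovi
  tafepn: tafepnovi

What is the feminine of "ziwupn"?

ziwupnovi

vishomidn and tafepn both end in -n yet inflect differently (vivishomidn, tafepnovi), so the final letter is not what conditions the rule; the second-to-last letter is.
"ziwupn" has second-to-last letter 'p'. The stems whose second-to-last letter is 'p' (tafepn → tafepnovi, vimdifapn → vimdifapnovi, kugesepk → kugesepkovi) add -ovi.
So ziwupn → ziwupnovi.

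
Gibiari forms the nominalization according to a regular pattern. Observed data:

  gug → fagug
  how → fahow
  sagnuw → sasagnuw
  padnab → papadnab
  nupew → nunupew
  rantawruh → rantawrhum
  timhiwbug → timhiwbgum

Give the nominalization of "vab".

favab

how and sagnuw both end in -w yet inflect differently (fahow, sasagnuw), so the final letter is not what conditions the rule; the number of vowels is.
"vab" has 1 vowel. The stems with 1 vowel (gug → fagug, how → fahow) add the prefix fa-.
So vab → favab.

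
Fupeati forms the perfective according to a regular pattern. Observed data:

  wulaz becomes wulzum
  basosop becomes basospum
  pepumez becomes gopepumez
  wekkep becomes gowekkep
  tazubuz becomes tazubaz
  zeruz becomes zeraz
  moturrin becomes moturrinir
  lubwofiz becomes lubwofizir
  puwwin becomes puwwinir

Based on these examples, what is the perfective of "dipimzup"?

dipimzap

wulaz and pepumez both end in -z yet inflect differently (wulzum, gopepumez), so the final letter is not what conditions the rule; the last vowel is.
"dipimzup" has last vowel 'u'. The stems whose last vowel is 'u' (tazubuz → tazubaz, zeruz → zeraz) change the last vowel to 'a'.
The other patterns: stems whose last vowel is 'a' or 'o' delete the last vowel and add -um; stems whose last vowel is 'e' add the prefix go-; stems whose last vowel is 'i' add -ir.
So dipimzup → dipimzap.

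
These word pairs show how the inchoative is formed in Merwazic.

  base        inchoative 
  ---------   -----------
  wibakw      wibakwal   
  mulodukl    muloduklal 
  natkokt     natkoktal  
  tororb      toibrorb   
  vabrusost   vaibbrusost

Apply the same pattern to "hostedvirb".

hoibstedvirb

natkokt and vabrusost both end in -t yet inflect differently (natkoktal, vaibbrusost), so the final letter is not what conditions the rule; the second-to-last letter is.
"hostedvirb" has second-to-last letter 'r'. The one such stem in the data (tororb → toibrorb) inserts -ib- after the first vowel (as does vabrusost), so the same rule applies.
The other pattern: stems whose second-to-last letter is 'k' add -al.
So hostedvirb → hoibstedvirb.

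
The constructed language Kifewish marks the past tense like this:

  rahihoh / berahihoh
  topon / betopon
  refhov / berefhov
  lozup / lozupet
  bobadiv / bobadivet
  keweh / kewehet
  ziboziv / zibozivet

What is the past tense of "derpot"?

bederpot

refhov and bobadiv both end in -v yet inflect differently (berefhov, bobadivet), so the final letter is not what conditions the rule; the last vowel is.
"derpot" has last vowel 'o'. The stems whose last vowel is 'o' (rahihoh → berahihoh, topon → betopon, refhov → berefhov) add the prefix be-.
The other pattern: stems whose last vowel is 'e', 'i' or 'u' add -et.
So derpot → bederpot.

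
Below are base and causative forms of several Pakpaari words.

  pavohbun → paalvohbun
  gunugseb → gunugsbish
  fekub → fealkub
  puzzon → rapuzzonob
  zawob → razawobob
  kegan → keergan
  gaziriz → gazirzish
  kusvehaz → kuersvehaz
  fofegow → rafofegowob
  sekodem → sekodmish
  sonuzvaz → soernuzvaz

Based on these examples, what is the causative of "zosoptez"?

zosoptzish

gaziriz and sonuzvaz both end in -z yet inflect differently (gazirzish, soernuzvaz), so the final letter is not what conditions the rule; the last vowel is.
"zosoptez" has last vowel 'e'. The stems whose last vowel is 'e' (gunugseb → gunugsbish, sekodem → sekodmish) delete the last vowel and add -ish.
So zosoptez → zosoptzish.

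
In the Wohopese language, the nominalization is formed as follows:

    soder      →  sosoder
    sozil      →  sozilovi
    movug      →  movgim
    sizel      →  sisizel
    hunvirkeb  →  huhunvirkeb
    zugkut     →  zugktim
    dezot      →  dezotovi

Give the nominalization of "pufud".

sizel and sozil both end in -l yet inflect differently (sisizel, sozilovi), so the final letter is not what conditions the rule; the last vowel is.
"pufud" has last vowel 'u'. The stems whose last vowel is 'u' (zugkut → zugktim, movug → movgim) delete the last vowel and add -im.
So pufud → pufdim.

pufdim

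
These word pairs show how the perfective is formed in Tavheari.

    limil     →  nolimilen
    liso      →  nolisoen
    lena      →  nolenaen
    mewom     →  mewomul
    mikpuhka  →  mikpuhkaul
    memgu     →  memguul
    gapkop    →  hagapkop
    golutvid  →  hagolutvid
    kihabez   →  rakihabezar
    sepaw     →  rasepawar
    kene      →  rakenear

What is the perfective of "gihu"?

hagihu

lena and mikpuhka both end in -a yet inflect differently (nolenaen, mikpuhkaul), so the final letter is not what conditions the rule; the first letter is.
"gihu" begins with g-. The stems beginning with g- (gapkop → hagapkop, golutvid → hagolutvid) add the prefix ha-.
The other patterns: stems beginning with l- add no- … -en around the stem; stems beginning with m- add -ul; stems beginning with k- or s- add ra- … -ar around the stem.
So gihu → hagihu.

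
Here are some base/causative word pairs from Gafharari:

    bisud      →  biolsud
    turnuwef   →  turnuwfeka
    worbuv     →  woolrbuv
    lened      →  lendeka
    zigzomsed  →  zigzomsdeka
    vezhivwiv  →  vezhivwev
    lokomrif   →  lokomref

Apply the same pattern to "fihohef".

"fihohef" has last vowel 'e'. The stems whose last vowel is 'e' (zigzomsed → zigzomsdeka, turnuwef → turnuwfeka, lened → lendeka) delete the last vowel and add -eka.
So fihohef → fihohfeka.

fihohfeka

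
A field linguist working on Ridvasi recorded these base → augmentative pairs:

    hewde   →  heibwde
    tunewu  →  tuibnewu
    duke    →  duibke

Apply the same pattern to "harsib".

haibrsib

Every pair shown (hewde → heibwde, tunewu → tuibnewu, duke → duibke) follows the same rule: insert -ib- after the first vowel.
So harsib → haibrsib.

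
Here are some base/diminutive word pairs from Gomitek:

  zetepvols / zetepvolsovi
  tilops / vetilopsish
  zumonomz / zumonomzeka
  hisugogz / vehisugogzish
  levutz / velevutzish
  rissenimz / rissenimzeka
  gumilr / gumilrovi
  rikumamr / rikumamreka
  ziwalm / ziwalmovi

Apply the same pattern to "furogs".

vefurogsish

rikumamr and gumilr both end in -r yet inflect differently (rikumamreka, gumilrovi), so the final letter is not what conditions the rule; the second-to-last letter is.
"furogs" has second-to-last letter 'g'. The one such stem in the data (hisugogz → vehisugogzish) adds ve- … -ish around the stem, so the same rule applies.
The other patterns: stems whose second-to-last letter is 'm' add -eka; stems whose second-to-last letter is 'l' add -ovi.
So furogs → vefurogsish.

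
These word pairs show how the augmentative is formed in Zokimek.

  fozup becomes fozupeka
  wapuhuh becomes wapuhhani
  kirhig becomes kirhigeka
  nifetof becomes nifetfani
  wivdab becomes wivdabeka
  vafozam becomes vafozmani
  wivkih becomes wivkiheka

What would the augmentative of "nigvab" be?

nigvabeka

wivkih and wapuhuh both end in -h yet inflect differently (wivkiheka, wapuhhani), so the final letter is not what conditions the rule; the number of vowels is.
"nigvab" has 2 vowels. The stems with 2 vowels (fozup → fozupeka, wivdab → wivdabeka, kirhig → kirhigeka) add -eka.
So nigvab → nigvabeka.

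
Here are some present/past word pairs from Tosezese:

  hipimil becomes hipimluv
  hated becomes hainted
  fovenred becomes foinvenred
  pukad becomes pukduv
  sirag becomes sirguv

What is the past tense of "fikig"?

hated and pukad both end in -d yet inflect differently (hainted, pukduv), so the final letter is not what conditions the rule; the last vowel is.
"fikig" has last vowel 'i'. The one such stem in the data (hipimil → hipimluv) deletes the last vowel and adds -uv (as do sirag, pukad), so the same rule applies.
The other pattern: stems whose last vowel is 'e' insert -in- after the first vowel.
So fikig → fikguv.

fikguv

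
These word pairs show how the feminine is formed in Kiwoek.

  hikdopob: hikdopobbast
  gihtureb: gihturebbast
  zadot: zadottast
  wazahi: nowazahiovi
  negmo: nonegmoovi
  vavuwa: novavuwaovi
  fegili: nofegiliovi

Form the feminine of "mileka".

nomilekaovi

hikdopob and negmo both have last vowel 'o' yet inflect differently (hikdopobbast, nonegmoovi), so the last vowel is not what conditions the rule; whether the stem ends in a vowel or a consonant is.
"mileka" ends in a vowel. The stems ending in a vowel (wazahi → nowazahiovi, negmo → nonegmoovi, vavuwa → novavuwaovi) add no- … -ovi around the stem.
The other pattern: stems ending in a consonant double the final consonant and add -ast.
So mileka → nomilekaovi.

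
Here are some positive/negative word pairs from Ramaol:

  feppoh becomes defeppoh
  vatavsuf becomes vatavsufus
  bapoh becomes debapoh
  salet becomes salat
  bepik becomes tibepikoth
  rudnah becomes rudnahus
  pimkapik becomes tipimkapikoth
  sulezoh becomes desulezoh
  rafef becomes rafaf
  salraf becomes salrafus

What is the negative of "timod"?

"timod" has last vowel 'o'. The stems whose last vowel is 'o' (feppoh → defeppoh, sulezoh → desulezoh, bapoh → debapoh) add the prefix de-.
The other patterns: stems whose last vowel is 'a' or 'u' add -us; stems whose last vowel is 'e' change the last vowel to 'a'; stems whose last vowel is 'i' add ti- … -oth around the stem.
So timod → detimod.

detimod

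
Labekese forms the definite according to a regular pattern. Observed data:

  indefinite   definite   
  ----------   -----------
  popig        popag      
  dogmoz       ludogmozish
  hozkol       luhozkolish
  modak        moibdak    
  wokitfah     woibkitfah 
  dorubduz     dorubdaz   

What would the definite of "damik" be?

damak

dogmoz and dorubduz both end in -z yet inflect differently (ludogmozish, dorubdaz), so the final letter is not what conditions the rule; the last vowel is.
"damik" has last vowel 'i'. The one such stem in the data (popig → popag) changes the last vowel to 'a' (as does dorubduz), so the same rule applies.
So damik → damak.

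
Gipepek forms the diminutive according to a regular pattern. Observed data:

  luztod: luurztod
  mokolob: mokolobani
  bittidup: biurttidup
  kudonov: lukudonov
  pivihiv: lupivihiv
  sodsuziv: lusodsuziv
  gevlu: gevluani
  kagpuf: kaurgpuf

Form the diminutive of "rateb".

ratebani

"rateb" ends in -b. The one such stem in the data (mokolob → mokolobani) adds -ani, so the same rule applies.
The other patterns: stems ending in -v add the prefix lu-; stems ending in -d, -f or -p insert -ur- after the first vowel.
So rateb → ratebani.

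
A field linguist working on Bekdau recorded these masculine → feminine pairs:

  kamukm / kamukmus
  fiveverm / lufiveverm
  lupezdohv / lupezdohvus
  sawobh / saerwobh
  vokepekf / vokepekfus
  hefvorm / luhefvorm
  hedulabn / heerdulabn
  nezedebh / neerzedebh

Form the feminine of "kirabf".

kierrabf

"kirabf" has second-to-last letter 'b'. The stems whose second-to-last letter is 'b' (nezedebh → neerzedebh, hedulabn → heerdulabn, sawobh → saerwobh) insert -er- after the first vowel.
The other patterns: stems whose second-to-last letter is 'h' or 'k' add -us; stems whose second-to-last letter is 'r' add the prefix lu-.
So kirabf → kierrabf.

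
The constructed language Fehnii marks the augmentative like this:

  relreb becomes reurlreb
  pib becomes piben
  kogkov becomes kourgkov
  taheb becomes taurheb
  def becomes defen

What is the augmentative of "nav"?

"nav" has 1 vowel. The stems with 1 vowel (def → defen, pib → piben) add -en.
So nav → naven.

naven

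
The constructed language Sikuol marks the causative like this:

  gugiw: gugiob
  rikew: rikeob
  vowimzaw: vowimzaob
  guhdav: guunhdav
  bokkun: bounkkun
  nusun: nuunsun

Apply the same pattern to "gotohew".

vowimzaw and guhdav both have last vowel 'a' yet inflect differently (vowimzaob, guunhdav), so the last vowel is not what conditions the rule; the final letter is.
"gotohew" ends in -w. The stems ending in -w (gugiw → gugiob, rikew → rikeob, vowimzaw → vowimzaob) drop the final letter and add -ob.
So gotohew → gotoheob.

gotoheob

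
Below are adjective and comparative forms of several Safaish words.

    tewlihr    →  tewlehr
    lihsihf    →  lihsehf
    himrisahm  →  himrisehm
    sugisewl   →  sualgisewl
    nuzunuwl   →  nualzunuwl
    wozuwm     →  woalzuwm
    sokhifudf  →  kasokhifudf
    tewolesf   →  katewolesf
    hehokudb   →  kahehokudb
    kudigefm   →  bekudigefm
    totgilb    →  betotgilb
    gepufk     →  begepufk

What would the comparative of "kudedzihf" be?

kudedzehf

himrisahm and wozuwm both end in -m yet inflect differently (himrisehm, woalzuwm), so the final letter is not what conditions the rule; the second-to-last letter is.
"kudedzihf" has second-to-last letter 'h'. The stems whose second-to-last letter is 'h' (tewlihr → tewlehr, lihsihf → lihsehf, himrisahm → himrisehm) change the last vowel to 'e'.
The other patterns: stems whose second-to-last letter is 'w' insert -al- after the first vowel; stems whose second-to-last letter is 'd' or 's' add the prefix ka-; stems whose second-to-last letter is 'f' or 'l' add the prefix be-.
So kudedzihf → kudedzehf.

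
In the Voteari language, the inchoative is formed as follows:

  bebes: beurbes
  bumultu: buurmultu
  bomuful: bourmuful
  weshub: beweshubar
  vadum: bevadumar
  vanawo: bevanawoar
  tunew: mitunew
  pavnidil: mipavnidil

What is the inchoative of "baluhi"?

baurluhi

bomuful and pavnidil both end in -l yet inflect differently (bourmuful, mipavnidil), so the final letter is not what conditions the rule; the first letter is.
"baluhi" begins with b-. The stems beginning with b- (bebes → beurbes, bumultu → buurmultu, bomuful → bourmuful) insert -ur- after the first vowel.
So baluhi → baurluhi.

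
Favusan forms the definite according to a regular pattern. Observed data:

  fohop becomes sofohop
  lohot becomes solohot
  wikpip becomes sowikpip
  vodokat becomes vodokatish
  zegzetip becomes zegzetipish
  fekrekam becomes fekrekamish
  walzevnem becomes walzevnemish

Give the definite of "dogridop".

dogridopish

"dogridop" has 3 vowels. The stems with 3 vowels (vodokat → vodokatish, zegzetip → zegzetipish, fekrekam → fekrekamish) add -ish.
The other pattern: stems with 2 vowels add the prefix so-.
So dogridop → dogridopish.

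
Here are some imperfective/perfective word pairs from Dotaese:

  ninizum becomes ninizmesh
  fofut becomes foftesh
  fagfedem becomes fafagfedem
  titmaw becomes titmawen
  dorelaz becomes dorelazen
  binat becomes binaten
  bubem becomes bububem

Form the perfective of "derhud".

binat and fofut both end in -t yet inflect differently (binaten, foftesh), so the final letter is not what conditions the rule; the last vowel is.
"derhud" has last vowel 'u'. The stems whose last vowel is 'u' (fofut → foftesh, ninizum → ninizmesh) delete the last vowel and add -esh.
The other patterns: stems whose last vowel is 'a' add -en; stems whose last vowel is 'e' repeat the first consonant+vowel as a prefix.
So derhud → derhdesh.

derhdesh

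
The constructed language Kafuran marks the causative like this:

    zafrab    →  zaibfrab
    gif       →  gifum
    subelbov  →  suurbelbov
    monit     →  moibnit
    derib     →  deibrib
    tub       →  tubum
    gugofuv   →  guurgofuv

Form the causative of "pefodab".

tub and derib both end in -b yet inflect differently (tubum, deibrib), so the final letter is not what conditions the rule; the number of vowels is.
"pefodab" has 3 vowels. The stems with 3 vowels (gugofuv → guurgofuv, subelbov → suurbelbov) insert -ur- after the first vowel.
So pefodab → peurfodab.

peurfodab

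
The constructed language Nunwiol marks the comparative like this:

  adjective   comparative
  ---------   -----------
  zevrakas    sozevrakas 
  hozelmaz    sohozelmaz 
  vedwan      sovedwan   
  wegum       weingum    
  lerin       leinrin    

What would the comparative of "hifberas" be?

sohifberas

vedwan and lerin both end in -n yet inflect differently (sovedwan, leinrin), so the final letter is not what conditions the rule; the last vowel is.
"hifberas" has last vowel 'a'. The stems whose last vowel is 'a' (zevrakas → sozevrakas, hozelmaz → sohozelmaz, vedwan → sovedwan) add the prefix so-.
So hifberas → sohifberas.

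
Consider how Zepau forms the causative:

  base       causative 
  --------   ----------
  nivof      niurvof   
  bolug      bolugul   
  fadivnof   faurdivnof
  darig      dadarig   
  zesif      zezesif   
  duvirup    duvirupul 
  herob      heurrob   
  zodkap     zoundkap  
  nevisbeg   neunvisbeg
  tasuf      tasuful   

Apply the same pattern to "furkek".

"furkek" has last vowel 'e'. The one such stem in the data (nevisbeg → neunvisbeg) inserts -un- after the first vowel (as does zodkap), so the same rule applies.
So furkek → fuunrkek.

fuunrkek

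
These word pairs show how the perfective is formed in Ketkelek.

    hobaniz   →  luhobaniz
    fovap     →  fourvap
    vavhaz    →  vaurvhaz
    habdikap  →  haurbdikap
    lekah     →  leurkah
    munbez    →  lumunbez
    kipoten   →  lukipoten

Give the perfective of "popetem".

lupopetem

"popetem" has last vowel 'e'. The stems whose last vowel is 'e' (munbez → lumunbez, kipoten → lukipoten) add the prefix lu-.
The other pattern: stems whose last vowel is 'a' insert -ur- after the first vowel.
So popetem → lupopetem.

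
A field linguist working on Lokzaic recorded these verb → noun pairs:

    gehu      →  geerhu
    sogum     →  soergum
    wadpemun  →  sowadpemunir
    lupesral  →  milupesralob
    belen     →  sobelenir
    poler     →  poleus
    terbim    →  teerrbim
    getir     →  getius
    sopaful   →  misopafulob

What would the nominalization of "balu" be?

"balu" ends in -u. The one such stem in the data (gehu → geerhu) inserts -er- after the first vowel (as do terbim, sogum), so the same rule applies.
The other patterns: stems ending in -l add mi- … -ob around the stem; stems ending in -n add so- … -ir around the stem; stems ending in -r drop the final letter and add -us.
So balu → baerlu.

baerlu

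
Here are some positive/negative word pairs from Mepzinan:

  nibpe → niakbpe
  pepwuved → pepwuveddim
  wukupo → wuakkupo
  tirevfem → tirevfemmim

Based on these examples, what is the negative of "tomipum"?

tomipummim

tirevfem and nibpe both have last vowel 'e' yet inflect differently (tirevfemmim, niakbpe), so the last vowel is not what conditions the rule; whether the stem ends in a vowel or a consonant is.
"tomipum" ends in a consonant. The stems ending in a consonant (tirevfem → tirevfemmim, pepwuved → pepwuveddim) double the final consonant and add -im.
The other pattern: stems ending in a vowel insert -ak- after the first vowel.
So tomipum → tomipummim.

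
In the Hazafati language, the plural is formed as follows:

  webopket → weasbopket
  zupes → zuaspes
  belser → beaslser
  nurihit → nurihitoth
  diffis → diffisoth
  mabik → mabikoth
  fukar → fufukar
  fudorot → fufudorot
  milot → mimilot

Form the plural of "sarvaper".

webopket and nurihit both end in -t yet inflect differently (weasbopket, nurihitoth), so the final letter is not what conditions the rule; the last vowel is.
"sarvaper" has last vowel 'e'. The stems whose last vowel is 'e' (webopket → weasbopket, zupes → zuaspes, belser → beaslser) insert -as- after the first vowel.
The other patterns: stems whose last vowel is 'i' add -oth; stems whose last vowel is 'a' or 'o' repeat the first consonant+vowel as a prefix.
So sarvaper → saasrvaper.

saasrvaper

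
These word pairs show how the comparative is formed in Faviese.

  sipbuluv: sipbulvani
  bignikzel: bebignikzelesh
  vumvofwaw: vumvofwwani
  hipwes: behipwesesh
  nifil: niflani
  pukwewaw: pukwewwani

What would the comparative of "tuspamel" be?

"tuspamel" has last vowel 'e'. The stems whose last vowel is 'e' (bignikzel → bebignikzelesh, hipwes → behipwesesh) add be- … -esh around the stem.
So tuspamel → betuspamelesh.

betuspamelesh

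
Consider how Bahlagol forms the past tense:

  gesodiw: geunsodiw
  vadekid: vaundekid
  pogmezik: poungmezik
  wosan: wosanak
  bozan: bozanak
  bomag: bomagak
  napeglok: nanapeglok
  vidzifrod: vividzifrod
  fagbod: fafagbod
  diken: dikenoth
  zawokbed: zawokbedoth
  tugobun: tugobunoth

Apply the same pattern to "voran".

pogmezik and napeglok both end in -k yet inflect differently (poungmezik, nanapeglok), so the final letter is not what conditions the rule; the last vowel is.
"voran" has last vowel 'a'. The stems whose last vowel is 'a' (wosan → wosanak, bozan → bozanak, bomag → bomagak) add -ak.
So voran → voranak.

voranak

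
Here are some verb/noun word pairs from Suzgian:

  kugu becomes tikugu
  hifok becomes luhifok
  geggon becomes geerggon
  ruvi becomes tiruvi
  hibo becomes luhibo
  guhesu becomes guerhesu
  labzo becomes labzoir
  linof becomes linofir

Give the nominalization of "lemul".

kugu and guhesu both end in -u yet inflect differently (tikugu, guerhesu), so the final letter is not what conditions the rule; the first letter is.
"lemul" begins with l-. The stems beginning with l- (linof → linofir, labzo → labzoir) add -ir.
The other patterns: stems beginning with k- or r- add the prefix ti-; stems beginning with g- insert -er- after the first vowel; stems beginning with h- add the prefix lu-.
So lemul → lemulir.

lemulir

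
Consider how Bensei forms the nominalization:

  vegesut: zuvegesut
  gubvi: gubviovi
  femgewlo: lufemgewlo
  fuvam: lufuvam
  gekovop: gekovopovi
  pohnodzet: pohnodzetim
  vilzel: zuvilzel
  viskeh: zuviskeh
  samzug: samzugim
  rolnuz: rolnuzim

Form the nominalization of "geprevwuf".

"geprevwuf" begins with g-. The stems beginning with g- (gubvi → gubviovi, gekovop → gekovopovi) add -ovi.
So geprevwuf → geprevwufovi.

geprevwufovi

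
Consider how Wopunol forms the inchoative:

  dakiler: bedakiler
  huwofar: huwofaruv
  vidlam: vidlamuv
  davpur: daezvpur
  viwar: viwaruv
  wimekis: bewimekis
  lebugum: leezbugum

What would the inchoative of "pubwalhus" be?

lebugum and vidlam both end in -m yet inflect differently (leezbugum, vidlamuv), so the final letter is not what conditions the rule; the last vowel is.
"pubwalhus" has last vowel 'u'. The stems whose last vowel is 'u' (davpur → daezvpur, lebugum → leezbugum) insert -ez- after the first vowel.
So pubwalhus → puezbwalhus.

puezbwalhus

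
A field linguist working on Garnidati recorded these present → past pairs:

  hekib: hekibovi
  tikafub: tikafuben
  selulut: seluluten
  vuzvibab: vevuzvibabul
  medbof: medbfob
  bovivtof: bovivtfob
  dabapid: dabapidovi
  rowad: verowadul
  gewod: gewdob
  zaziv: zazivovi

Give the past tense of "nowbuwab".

"nowbuwab" has last vowel 'a'. The stems whose last vowel is 'a' (rowad → verowadul, vuzvibab → vevuzvibabul) add ve- … -ul around the stem.
The other patterns: stems whose last vowel is 'o' delete the last vowel and add -ob; stems whose last vowel is 'u' add -en; stems whose last vowel is 'i' add -ovi.
So nowbuwab → venowbuwabul.

venowbuwabul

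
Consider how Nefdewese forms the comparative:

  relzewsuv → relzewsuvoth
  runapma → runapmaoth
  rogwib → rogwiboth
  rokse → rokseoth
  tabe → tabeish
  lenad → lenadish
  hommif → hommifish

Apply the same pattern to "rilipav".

rokse and tabe both end in -e yet inflect differently (rokseoth, tabeish), so the final letter is not what conditions the rule; the first letter is.
"rilipav" begins with r-. The stems beginning with r- (relzewsuv → relzewsuvoth, runapma → runapmaoth, rogwib → rogwiboth) add -oth.
So rilipav → rilipavoth.

rilipavoth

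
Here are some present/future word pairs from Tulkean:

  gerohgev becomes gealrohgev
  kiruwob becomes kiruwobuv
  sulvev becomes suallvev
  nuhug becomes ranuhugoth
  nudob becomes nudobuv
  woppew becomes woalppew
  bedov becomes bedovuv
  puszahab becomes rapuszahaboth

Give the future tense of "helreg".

gerohgev and bedov both end in -v yet inflect differently (gealrohgev, bedovuv), so the final letter is not what conditions the rule; the last vowel is.
"helreg" has last vowel 'e'. The stems whose last vowel is 'e' (woppew → woalppew, gerohgev → gealrohgev, sulvev → suallvev) insert -al- after the first vowel.
The other patterns: stems whose last vowel is 'o' add -uv; stems whose last vowel is 'a' or 'u' add ra- … -oth around the stem.
So helreg → heallreg.

heallreg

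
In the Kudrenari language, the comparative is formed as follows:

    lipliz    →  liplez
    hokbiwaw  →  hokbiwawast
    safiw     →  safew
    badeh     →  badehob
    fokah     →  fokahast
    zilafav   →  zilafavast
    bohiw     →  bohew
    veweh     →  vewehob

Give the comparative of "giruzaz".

"giruzaz" has last vowel 'a'. The stems whose last vowel is 'a' (hokbiwaw → hokbiwawast, zilafav → zilafavast, fokah → fokahast) add -ast.
So giruzaz → giruzazast.

giruzazast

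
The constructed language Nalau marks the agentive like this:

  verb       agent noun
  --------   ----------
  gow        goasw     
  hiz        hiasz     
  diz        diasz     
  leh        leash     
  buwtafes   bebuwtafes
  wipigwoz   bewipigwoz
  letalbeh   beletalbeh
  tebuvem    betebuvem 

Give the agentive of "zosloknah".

bezosloknah

hiz and wipigwoz both end in -z yet inflect differently (hiasz, bewipigwoz), so the final letter is not what conditions the rule; the number of vowels is.
"zosloknah" has 3 vowels. The stems with 3 vowels (buwtafes → bebuwtafes, wipigwoz → bewipigwoz, letalbeh → beletalbeh) add the prefix be-.
The other pattern: stems with 1 vowel insert -as- after the first vowel.
So zosloknah → bezosloknah.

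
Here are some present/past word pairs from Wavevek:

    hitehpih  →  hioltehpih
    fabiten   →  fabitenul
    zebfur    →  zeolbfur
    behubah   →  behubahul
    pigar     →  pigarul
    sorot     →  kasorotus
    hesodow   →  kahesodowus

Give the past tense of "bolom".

kabolomus

behubah and hitehpih both end in -h yet inflect differently (behubahul, hioltehpih), so the final letter is not what conditions the rule; the last vowel is.
"bolom" has last vowel 'o'. The stems whose last vowel is 'o' (hesodow → kahesodowus, sorot → kasorotus) add ka- … -us around the stem.
So bolom → kabolomus.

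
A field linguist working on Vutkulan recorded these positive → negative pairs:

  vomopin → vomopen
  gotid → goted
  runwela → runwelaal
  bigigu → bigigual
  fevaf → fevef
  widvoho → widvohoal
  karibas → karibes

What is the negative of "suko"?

"suko" ends in a vowel. The stems ending in a vowel (runwela → runwelaal, bigigu → bigigual, widvoho → widvohoal) add -al.
The other pattern: stems ending in a consonant change the last vowel to 'e'.
So suko → sukoal.

sukoal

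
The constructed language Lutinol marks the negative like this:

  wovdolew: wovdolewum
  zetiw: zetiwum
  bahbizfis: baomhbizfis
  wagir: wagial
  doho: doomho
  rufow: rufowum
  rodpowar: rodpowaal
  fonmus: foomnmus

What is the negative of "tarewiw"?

tarewiwum

zetiw and wagir both have last vowel 'i' yet inflect differently (zetiwum, wagial), so the last vowel is not what conditions the rule; the final letter is.
"tarewiw" ends in -w. The stems ending in -w (zetiw → zetiwum, wovdolew → wovdolewum, rufow → rufowum) add -um.
The other patterns: stems ending in -r drop the final letter and add -al; stems ending in -o or -s insert -om- after the first vowel.
So tarewiw → tarewiwum.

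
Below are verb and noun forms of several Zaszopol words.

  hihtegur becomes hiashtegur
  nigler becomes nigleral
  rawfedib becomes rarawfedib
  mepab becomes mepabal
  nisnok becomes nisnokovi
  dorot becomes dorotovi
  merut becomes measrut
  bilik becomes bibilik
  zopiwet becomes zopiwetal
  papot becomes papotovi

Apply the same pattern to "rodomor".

rodomorovi

papot and merut both end in -t yet inflect differently (papotovi, measrut), so the final letter is not what conditions the rule; the last vowel is.
"rodomor" has last vowel 'o'. The stems whose last vowel is 'o' (papot → papotovi, dorot → dorotovi, nisnok → nisnokovi) add -ovi.
The other patterns: stems whose last vowel is 'u' insert -as- after the first vowel; stems whose last vowel is 'i' repeat the first consonant+vowel as a prefix; stems whose last vowel is 'a' or 'e' add -al.
So rodomor → rodomorovi.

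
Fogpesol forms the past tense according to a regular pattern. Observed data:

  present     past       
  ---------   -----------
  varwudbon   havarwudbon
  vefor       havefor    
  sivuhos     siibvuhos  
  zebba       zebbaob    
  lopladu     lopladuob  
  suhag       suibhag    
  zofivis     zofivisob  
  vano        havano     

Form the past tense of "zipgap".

zipgapob

"zipgap" begins with z-. The stems beginning with z- (zebba → zebbaob, zofivis → zofivisob) add -ob.
So zipgap → zipgapob.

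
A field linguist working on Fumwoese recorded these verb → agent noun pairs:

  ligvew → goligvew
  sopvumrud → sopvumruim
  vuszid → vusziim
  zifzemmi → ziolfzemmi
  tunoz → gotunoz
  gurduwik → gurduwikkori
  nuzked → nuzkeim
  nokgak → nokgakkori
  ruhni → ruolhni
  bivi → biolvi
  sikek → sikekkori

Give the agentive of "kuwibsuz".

vuszid and bivi both have last vowel 'i' yet inflect differently (vusziim, biolvi), so the last vowel is not what conditions the rule; the final letter is.
"kuwibsuz" ends in -z. The one such stem in the data (tunoz → gotunoz) adds the prefix go-, so the same rule applies.
The other patterns: stems ending in -d drop the final letter and add -im; stems ending in -i insert -ol- after the first vowel; stems ending in -k double the final consonant and add -ori.
So kuwibsuz → gokuwibsuz.

gokuwibsuz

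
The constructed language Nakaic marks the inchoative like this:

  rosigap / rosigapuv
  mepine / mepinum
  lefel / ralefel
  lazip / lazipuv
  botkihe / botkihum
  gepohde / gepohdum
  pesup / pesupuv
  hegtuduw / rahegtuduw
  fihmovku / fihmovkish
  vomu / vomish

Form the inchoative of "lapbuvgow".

ralapbuvgow

"lapbuvgow" ends in -w. The one such stem in the data (hegtuduw → rahegtuduw) adds the prefix ra-, so the same rule applies.
So lapbuvgow → ralapbuvgow.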